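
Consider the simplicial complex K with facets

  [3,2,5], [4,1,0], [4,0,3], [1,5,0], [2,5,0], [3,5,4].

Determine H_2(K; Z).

K has 6 vertices, 12 edges, 6 triangles.
rank ∂_2 = 6, rank ∂_3 = 0 ⇒ b_2 = 6 − 6 − 0 = 0. So H_2 = 0.

H_2 ≅ 0.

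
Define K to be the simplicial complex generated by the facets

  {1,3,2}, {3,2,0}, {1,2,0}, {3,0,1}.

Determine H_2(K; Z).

H_2 ≅ Z.

Order the vertices as 0 < 1 < 2 < 3. Listing each simplex with vertices in this order, K has dimension 2 with simplices:

  0-simplices (4): [0], [1], [2], [3]
  1-simplices (6): [0,1], [0,2], [0,3], [1,2], [1,3], [2,3]
  2-simplices (4): [0,1,2], [0,1,3], [0,2,3], [1,2,3]

so the chain groups are C_0 ≅ Z^4, C_1 ≅ Z^6, C_2 ≅ Z^4.

Boundary ∂_1: C_1 → C_0 is given by ∂[p,q] = [q] − [p]. For instance
  ∂[0,3] = [3] − [0].
As a 4×6 matrix over Z this has rank 3, with invariant factors (1,1,1).

The boundary map ∂_2: C_2 → C_1 maps a triangle to the signed sum of its edges. For instance
  ∂[0,2,3] = [2,3] − [0,3] + [0,2],
  ∂[0,1,2] = [1,2] − [0,2] + [0,1].
This gives a 6×4 integer matrix of rank 3; reducing to Smith normal form yields diagonal entries (1,1,1).

Computing H_k = (kernel of ∂_k) / (image of ∂_{k+1}):

  H_2: rank ker ∂_2 − rank ∂_3 = (4 − 3) − 0 = 1, and there is no ∂_3, so H_2 ≅ Z.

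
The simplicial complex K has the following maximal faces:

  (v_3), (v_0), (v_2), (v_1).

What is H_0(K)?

H_0 ≅ Z^4.

We work with the vertex ordering v_0 < v_1 < v_2 < v_3. The simplices of K, each written with vertices in increasing order, are:

  0-simplices (4): [v_0], [v_1], [v_2], [v_3]

so the chain groups are C_0 ≅ Z^4.

Reading off H_k = ker ∂_k / im ∂_{k+1}:

  H_0: rank C_0 − rank ∂_1 = 4 − 0 = 4, and there is no ∂_1, so H_0 ≅ Z^4.

(K is a triangulation of a set of 4 points.)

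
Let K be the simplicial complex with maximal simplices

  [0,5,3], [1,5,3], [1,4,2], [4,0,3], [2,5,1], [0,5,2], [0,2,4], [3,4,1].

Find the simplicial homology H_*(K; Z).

H_0 ≅ Z,  H_1 = 0,  H_2 ≅ Z.

We work with the vertex ordering 0 < 1 < 2 < 3 < 4 < 5. The simplices of K, each written with vertices in increasing order, are:

  0-simplices (6): [0], [1], [2], [3], [4], [5]
  1-simplices (12): [0,2], [0,3], [0,4], [0,5], [1,2], [1,3], [1,4], [1,5], [2,4], [2,5], [3,4], [3,5]
  2-simplices (8): [0,2,4], [0,2,5], [0,3,4], [0,3,5], [1,2,4], [1,2,5], [1,3,4], [1,3,5]

so the chain groups are C_0 ≅ Z^6, C_1 ≅ Z^12, C_2 ≅ Z^8.

The boundary map ∂_1: C_1 → C_0 sends each edge [p,q] (with p < q) to q − p.
The 6×12 boundary matrix has rank 5 and Smith normal form diag(1,1,1,1,1).

Boundary ∂_2: C_2 → C_1 maps a triangle to the signed sum of its edges. For instance
  ∂[1,3,5] = [3,5] − [1,5] + [1,3],
  ∂[1,2,4] = [2,4] − [1,4] + [1,2].
The resulting 12×8 matrix has rank 7, and its Smith normal form has invariant factors (1,1,1,1,1,1,1).

Computing H_k = (kernel of ∂_k) / (image of ∂_{k+1}):

  H_0: rank C_0 − rank ∂_1 = 6 − 5 = 1, and the invariant factors of ∂_1 are all 1, so H_0 ≅ Z.
  H_1: rank ker ∂_1 − rank ∂_2 = (12 − 5) − 7 = 0, and the invariant factors of ∂_2 are all 1, so H_1 ≅ 0.
  H_2: rank ker ∂_2 − rank ∂_3 = (8 − 7) − 0 = 1, and there is no ∂_3, so H_2 ≅ Z.

(K is a triangulation of the 2-sphere S^2.)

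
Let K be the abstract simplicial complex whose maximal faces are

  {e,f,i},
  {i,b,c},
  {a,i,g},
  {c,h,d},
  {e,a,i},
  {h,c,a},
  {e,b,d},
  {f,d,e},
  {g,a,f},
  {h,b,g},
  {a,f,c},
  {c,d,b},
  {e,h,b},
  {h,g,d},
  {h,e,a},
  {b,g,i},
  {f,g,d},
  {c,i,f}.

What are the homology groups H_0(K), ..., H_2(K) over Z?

We work with the vertex ordering a < b < c < d < e < f < g < h < i. The simplices of K, each written with vertices in increasing order, are:

  0-simplices (9): a, b, c, d, e, f, g, h, i
  1-simplices (27): ac, ae, af, ag, ah, ai, bc, bd, be, bg, bh, bi, cd, cf, ch, ci, de, df, dg, dh, ef, eh, ei, fg, fi, gh, gi
  2-simplices (18): acf, ach, aeh, aei, afg, agi, bcd, bci, bde, beh, bgh, bgi, cdh, cfi, def, dfg, dgh, efi

so the chain groups are C_0 ≅ Z^9, C_1 ≅ Z^27, C_2 ≅ Z^18.

Boundary ∂_1: C_1 → C_0 is given by ∂[p,q] = [q] − [p]. For instance
  ∂ai = i − a.
The 9×27 boundary matrix has rank 8 and Smith normal form diag(1,1,1,1,1,1,1,1).

The boundary map ∂_2: C_2 → C_1 sends each 2-simplex [p,q,r] to [q,r] − [p,r] + [p,q]. For instance
  ∂cdh = dh − ch + cd,
  ∂aei = ei − ai + ae.
This gives a 27×18 integer matrix of rank 18; reducing to Smith normal form yields diagonal entries (1,1,1,1,1,1,1,1,1,1,1,1,1,1,1,1,1,2).

Reading off H_k = ker ∂_k / im ∂_{k+1}:

  H_0: rank C_0 − rank ∂_1 = 9 − 8 = 1, and the invariant factors of ∂_1 are all 1, so H_0 = Z.
  H_1: rank ker ∂_1 − rank ∂_2 = (27 − 8) − 18 = 1, and ∂_2 has invariant factor 2 > 1, so H_1 = Z ⊕ Z/2Z.
  H_2: rank ker ∂_2 − rank ∂_3 = (18 − 18) − 0 = 0, and there is no ∂_3, so H_2 = 0.

(K is a triangulation of the Klein bottle.)

H_0 = Z,  H_1 = Z ⊕ Z/2Z,  H_2 = 0.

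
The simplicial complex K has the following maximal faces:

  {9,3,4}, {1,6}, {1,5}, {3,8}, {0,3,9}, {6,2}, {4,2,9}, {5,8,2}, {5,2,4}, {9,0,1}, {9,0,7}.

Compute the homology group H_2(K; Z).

H_2 ≅ 0.

Take the total order 0 < 1 < 2 < 3 < 4 < 5 < 6 < 7 < 8 < 9 on the vertex set. Then K (dimension 2) consists of the simplices:

  0-simplices (10): [0], [1], [2], [3], [4], [5], [6], [7], [8], [9]
  1-simplices (19): [0,1], [0,3], [0,7], [0,9], [1,5], [1,6], [1,9], [2,4], [2,5], [2,6], [2,8], [2,9], [3,4], [3,8], [3,9], [4,5], [4,9], [5,8], [7,9]
  2-simplices (7): [0,1,9], [0,3,9], [0,7,9], [2,4,5], [2,4,9], [2,5,8], [3,4,9]

giving chain groups C_0 ≅ Z^10, C_1 ≅ Z^19, C_2 ≅ Z^7.

Boundary ∂_1: C_1 → C_0 maps an edge to its endpoints' difference, ∂[p,q] = q − p.
As a 10×19 matrix over Z this has rank 9, with invariant factors (1,1,1,1,1,1,1,1,1).

∂_2: C_2 → C_1 sends each 2-simplex [p,q,r] to [q,r] − [p,r] + [p,q]. For instance
  ∂[0,3,9] = [3,9] − [0,9] + [0,3],
  ∂[2,4,9] = [4,9] − [2,9] + [2,4].
This gives a 19×7 integer matrix of rank 7; reducing to Smith normal form yields diagonal entries (1,1,1,1,1,1,1).

Now H_k = ker ∂_k / im ∂_{k+1}, so:

  H_2: rank ker ∂_2 − rank ∂_3 = (7 − 7) − 0 = 0, and there is no ∂_3, so H_2 ≅ 0.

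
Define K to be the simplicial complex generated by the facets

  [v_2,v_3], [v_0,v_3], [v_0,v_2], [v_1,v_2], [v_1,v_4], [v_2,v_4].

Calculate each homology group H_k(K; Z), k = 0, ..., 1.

Order the vertices as v_0 < v_1 < v_2 < v_3 < v_4. Listing each simplex with vertices in this order, K has dimension 1 with simplices:

  0-simplices (5): [v_0], [v_1], [v_2], [v_3], [v_4]
  1-simplices (6): [v_0,v_2], [v_0,v_3], [v_1,v_2], [v_1,v_4], [v_2,v_3], [v_2,v_4]

so the chain groups are C_0 ≅ Z^5, C_1 ≅ Z^6.

The boundary map ∂_1: C_1 → C_0 sends each edge [p,q] (with p < q) to q − p.
The resulting 5×6 matrix has rank 4, and its Smith normal form has invariant factors (1,1,1,1).

Reading off H_k = ker ∂_k / im ∂_{k+1}:

  H_0: rank C_0 − rank ∂_1 = 5 − 4 = 1, and the invariant factors of ∂_1 are all 1, so H_0 ≅ Z.
  H_1: rank ker ∂_1 − rank ∂_2 = (6 − 4) − 0 = 2, and there is no ∂_2, so H_1 ≅ Z^2.

As a check, the Euler characteristic is 5 − 6 = -1, which agrees with 1 − 2 = -1.
(K is a triangulation of a wedge of 2 circles.)

H_0 = Z,  H_1 = Z^2.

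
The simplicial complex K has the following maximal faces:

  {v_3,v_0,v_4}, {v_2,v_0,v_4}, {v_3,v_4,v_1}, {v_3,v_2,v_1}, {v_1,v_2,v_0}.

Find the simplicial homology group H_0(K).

Fix the vertex order v_0 < v_1 < v_2 < v_3 < v_4 and write every simplex with vertices in increasing order. Then dim K = 2 and the simplices of K are:

  0-simplices (5): [v_0], [v_1], [v_2], [v_3], [v_4]
  1-simplices (10): [v_0,v_1], [v_0,v_2], [v_0,v_3], [v_0,v_4], [v_1,v_2], [v_1,v_3], [v_1,v_4], [v_2,v_3], [v_2,v_4], [v_3,v_4]
  2-simplices (5): [v_0,v_1,v_2], [v_0,v_2,v_4], [v_0,v_3,v_4], [v_1,v_2,v_3], [v_1,v_3,v_4]

Hence C_0 ≅ Z^5, C_1 ≅ Z^10, C_2 ≅ Z^5.

∂_1: C_1 → C_0 sends each edge [p,q] (with p < q) to q − p. For instance
  ∂[v_0,v_3] = [v_3] − [v_0].
The 5×10 boundary matrix has rank 4 and Smith normal form diag(1,1,1,1).

∂_2: C_2 → C_1 maps a triangle to the signed sum of its edges. For instance
  ∂[v_0,v_1,v_2] = [v_1,v_2] − [v_0,v_2] + [v_0,v_1],
  ∂[v_1,v_3,v_4] = [v_3,v_4] − [v_1,v_4] + [v_1,v_3].
The resulting 10×5 matrix has rank 5, and its Smith normal form has invariant factors (1,1,1,1,1).

Now H_k = ker ∂_k / im ∂_{k+1}, so:

  H_0: rank C_0 − rank ∂_1 = 5 − 4 = 1, and the invariant factors of ∂_1 are all 1, so H_0 = Z.

H_0 ≅ Z.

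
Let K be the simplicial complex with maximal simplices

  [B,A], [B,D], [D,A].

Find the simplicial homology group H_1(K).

H_1 ≅ Z.

Fix the vertex order A < B < D and write every simplex with vertices in increasing order. Then dim K = 1 and the simplices of K are:

  0-simplices (3): A, B, D
  1-simplices (3): AB, AD, BD

giving chain groups C_0 ≅ Z^3, C_1 ≅ Z^3.

The boundary map ∂_1: C_1 → C_0 sends each edge [p,q] (with p < q) to q − p.
As a 3×3 matrix over Z this has rank 2, with invariant factors (1,1).

From H_k ≅ ker(∂_k) / im(∂_{k+1}) we obtain:

  H_1: rank ker ∂_1 − rank ∂_2 = (3 − 2) − 0 = 1, and there is no ∂_2, so H_1 ≅ Z.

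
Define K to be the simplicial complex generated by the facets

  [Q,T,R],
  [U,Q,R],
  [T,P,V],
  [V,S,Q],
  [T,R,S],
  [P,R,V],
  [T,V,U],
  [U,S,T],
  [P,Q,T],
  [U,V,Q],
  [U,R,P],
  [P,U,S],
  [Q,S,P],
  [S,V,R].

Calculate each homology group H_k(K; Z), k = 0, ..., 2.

H_0 ≅ Z,  H_1 ≅ Z^2,  H_2 ≅ Z.

Order the vertices as P < Q < R < S < T < U < V. Listing each simplex with vertices in this order, K has dimension 2 with simplices:

  0-simplices (7): P, Q, R, S, T, U, V
  1-simplices (21): PQ, PR, PS, PT, PU, PV, QR, QS, QT, QU, QV, RS, RT, RU, RV, ST, SU, SV, TU, TV, UV
  2-simplices (14): PQS, PQT, PRU, PRV, PSU, PTV, QRT, QRU, QSV, QUV, RST, RSV, STU, TUV

so the chain groups are C_0 ≅ Z^7, C_1 ≅ Z^21, C_2 ≅ Z^14.

The boundary map ∂_1: C_1 → C_0 maps an edge to its endpoints' difference, ∂[p,q] = q − p. For instance
  ∂QT = T − Q.
As a 7×21 matrix over Z this has rank 6, with invariant factors (1,1,1,1,1,1).

Boundary ∂_2: C_2 → C_1 maps a triangle to the signed sum of its edges. For instance
  ∂TUV = UV − TV + TU,
  ∂PTV = TV − PV + PT.
The resulting 21×14 matrix has rank 13, and its Smith normal form has invariant factors (1,1,1,1,1,1,1,1,1,1,1,1,1).

Now H_k = ker ∂_k / im ∂_{k+1}, so:

  H_0: rank C_0 − rank ∂_1 = 7 − 6 = 1, and the invariant factors of ∂_1 are all 1, so H_0 = Z.
  H_1: rank ker ∂_1 − rank ∂_2 = (21 − 6) − 13 = 2, and the invariant factors of ∂_2 are all 1, so H_1 = Z^2.
  H_2: rank ker ∂_2 − rank ∂_3 = (14 − 13) − 0 = 1, and there is no ∂_3, so H_2 = Z.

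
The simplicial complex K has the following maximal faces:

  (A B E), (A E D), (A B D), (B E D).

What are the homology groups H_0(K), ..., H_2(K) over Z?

H_0 ≅ Z,  H_1 = 0,  H_2 ≅ Z.

We work with the vertex ordering A < B < D < E. The simplices of K, each written with vertices in increasing order, are:

  0-simplices (4): A, B, D, E
  1-simplices (6): AB, AD, AE, BD, BE, DE
  2-simplices (4): ABD, ABE, ADE, BDE

giving chain groups C_0 ≅ Z^4, C_1 ≅ Z^6, C_2 ≅ Z^4.

Boundary ∂_1: C_1 → C_0 maps an edge to its endpoints' difference, ∂[p,q] = q − p. For instance
  ∂AE = E − A.
The resulting 4×6 matrix has rank 3, and its Smith normal form has invariant factors (1,1,1).

The boundary map ∂_2: C_2 → C_1 sends each 2-simplex [p,q,r] to [q,r] − [p,r] + [p,q]. For instance
  ∂ABE = BE − AE + AB,
  ∂ABD = BD − AD + AB.
This gives a 6×4 integer matrix of rank 3; reducing to Smith normal form yields diagonal entries (1,1,1).

Now H_k = ker ∂_k / im ∂_{k+1}, so:

  H_0: rank C_0 − rank ∂_1 = 4 − 3 = 1, and the invariant factors of ∂_1 are all 1, so H_0 = Z.
  H_1: rank ker ∂_1 − rank ∂_2 = (6 − 3) − 3 = 0, and the invariant factors of ∂_2 are all 1, so H_1 = 0.
  H_2: rank ker ∂_2 − rank ∂_3 = (4 − 3) − 0 = 1, and there is no ∂_3, so H_2 = Z.

(K is a triangulation of the 2-sphere S^2.)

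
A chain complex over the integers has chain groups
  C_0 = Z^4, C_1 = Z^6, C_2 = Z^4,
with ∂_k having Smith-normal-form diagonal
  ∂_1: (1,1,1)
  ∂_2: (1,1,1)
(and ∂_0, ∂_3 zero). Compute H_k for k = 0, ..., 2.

H_0 = Z,  H_1 = 0,  H_2 = Z.

H_0: b_0 = 4 − 0 − 3 = 1; torsion from ∂_1 factors > 1: none. So H_0 = Z.
H_1: b_1 = 6 − 3 − 3 = 0; torsion from ∂_2 factors > 1: none. So H_1 = 0.
H_2: b_2 = 4 − 3 − 0 = 1; torsion from ∂_3 factors > 1: none. So H_2 = Z.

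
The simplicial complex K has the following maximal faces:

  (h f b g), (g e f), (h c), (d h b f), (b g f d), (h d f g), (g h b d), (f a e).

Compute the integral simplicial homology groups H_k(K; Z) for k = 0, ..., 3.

K has 8 vertices, 15 edges, 12 triangles, 5 3-simplices.
rank ∂_0 = 0, rank ∂_1 = 7 ⇒ b_0 = 8 − 0 − 7 = 1; all invariant factors of ∂_1 are 1 so no torsion. So H_0 ≅ Z.
rank ∂_1 = 7, rank ∂_2 = 8 ⇒ b_1 = 15 − 7 − 8 = 0; all invariant factors of ∂_2 are 1 so no torsion. So H_1 ≅ 0.
rank ∂_2 = 8, rank ∂_3 = 4 ⇒ b_2 = 12 − 8 − 4 = 0; all invariant factors of ∂_3 are 1 so no torsion. So H_2 ≅ 0.
rank ∂_3 = 4, rank ∂_4 = 0 ⇒ b_3 = 5 − 4 − 0 = 1. So H_3 ≅ Z.

H_0 = Z,  H_1 = 0,  H_2 = 0,  H_3 = Z.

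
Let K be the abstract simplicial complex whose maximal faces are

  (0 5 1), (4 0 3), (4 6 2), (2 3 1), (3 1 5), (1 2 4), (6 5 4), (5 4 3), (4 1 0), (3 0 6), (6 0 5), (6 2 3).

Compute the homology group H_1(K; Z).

We work with the vertex ordering 0 < 1 < 2 < 3 < 4 < 5 < 6. The simplices of K, each written with vertices in increasing order, are:

  0-simplices (7): [0], [1], [2], [3], [4], [5], [6]
  1-simplices (18): [0,1], [0,3], [0,4], [0,5], [0,6], [1,2], [1,3], [1,4], [1,5], [2,3], [2,4], [2,6], [3,4], [3,5], [3,6], [4,5], [4,6], [5,6]
  2-simplices (12): [0,1,4], [0,1,5], [0,3,4], [0,3,6], [0,5,6], [1,2,3], [1,2,4], [1,3,5], [2,3,6], [2,4,6], [3,4,5], [4,5,6]

giving chain groups C_0 ≅ Z^7, C_1 ≅ Z^18, C_2 ≅ Z^12.

Boundary ∂_1: C_1 → C_0 sends each edge [p,q] (with p < q) to q − p.
This gives a 7×18 integer matrix of rank 6; reducing to Smith normal form yields diagonal entries (1,1,1,1,1,1).

Boundary ∂_2: C_2 → C_1 acts by ∂[p,q,r] = [q,r] − [p,r] + [p,q]. For instance
  ∂[0,3,4] = [3,4] − [0,4] + [0,3],
  ∂[1,2,4] = [2,4] − [1,4] + [1,2].
As a 18×12 matrix over Z this has rank 12, with invariant factors (1,1,1,1,1,1,1,1,1,1,1,2).

Computing H_k = (kernel of ∂_k) / (image of ∂_{k+1}):

  H_1: rank ker ∂_1 − rank ∂_2 = (18 − 6) − 12 = 0, and ∂_2 has invariant factor 2 > 1, so H_1 ≅ Z_2.

(K is a triangulation of the real projective plane RP^2.)

H_1 ≅ Z_2.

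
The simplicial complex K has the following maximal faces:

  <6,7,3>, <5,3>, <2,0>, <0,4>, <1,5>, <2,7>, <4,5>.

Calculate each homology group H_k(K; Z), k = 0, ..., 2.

Fix the vertex order 0 < 1 < 2 < 3 < 4 < 5 < 6 < 7 and write every simplex with vertices in increasing order. Then dim K = 2 and the simplices of K are:

  0-simplices (8): [0], [1], [2], [3], [4], [5], [6], [7]
  1-simplices (9): [0,2], [0,4], [1,5], [2,7], [3,5], [3,6], [3,7], [4,5], [6,7]
  2-simplices (1): [3,6,7]

so the chain groups are C_0 ≅ Z^8, C_1 ≅ Z^9, C_2 ≅ Z^1.

The boundary map ∂_1: C_1 → C_0 maps an edge to its endpoints' difference, ∂[p,q] = q − p.
As a 8×9 matrix over Z this has rank 7, with invariant factors (1,1,1,1,1,1,1).

The boundary map ∂_2: C_2 → C_1 maps a triangle to the signed sum of its edges. For instance
  ∂[3,6,7] = [6,7] − [3,7] + [3,6].
The resulting 9×1 matrix has rank 1, and its Smith normal form has invariant factors (1).

Computing H_k = (kernel of ∂_k) / (image of ∂_{k+1}):

  H_0: rank C_0 − rank ∂_1 = 8 − 7 = 1, and the invariant factors of ∂_1 are all 1, so H_0 ≅ Z.
  H_1: rank ker ∂_1 − rank ∂_2 = (9 − 7) − 1 = 1, and the invariant factors of ∂_2 are all 1, so H_1 ≅ Z.
  H_2: rank ker ∂_2 − rank ∂_3 = (1 − 1) − 0 = 0, and there is no ∂_3, so H_2 ≅ 0.

As a check, the Euler characteristic is 8 − 9 + 1 = 0, which agrees with 1 − 1 + 0 = 0.

H_0 ≅ Z,  H_1 ≅ Z,  H_2 = 0.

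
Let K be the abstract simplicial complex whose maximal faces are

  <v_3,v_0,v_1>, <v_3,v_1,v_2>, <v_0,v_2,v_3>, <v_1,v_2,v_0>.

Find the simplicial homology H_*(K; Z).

H_0 ≅ Z,  H_1 = 0,  H_2 ≅ Z.

Fix the vertex order v_0 < v_1 < v_2 < v_3 and write every simplex with vertices in increasing order. Then dim K = 2 and the simplices of K are:

  0-simplices (4): [v_0], [v_1], [v_2], [v_3]
  1-simplices (6): [v_0,v_1], [v_0,v_2], [v_0,v_3], [v_1,v_2], [v_1,v_3], [v_2,v_3]
  2-simplices (4): [v_0,v_1,v_2], [v_0,v_1,v_3], [v_0,v_2,v_3], [v_1,v_2,v_3]

Hence C_0 ≅ Z^4, C_1 ≅ Z^6, C_2 ≅ Z^4.

Boundary ∂_1: C_1 → C_0 is given by ∂[p,q] = [q] − [p]. For instance
  ∂[v_1,v_3] = [v_3] − [v_1].
The 4×6 boundary matrix has rank 3 and Smith normal form diag(1,1,1).

Boundary ∂_2: C_2 → C_1 acts by ∂[p,q,r] = [q,r] − [p,r] + [p,q]. For instance
  ∂[v_0,v_1,v_2] = [v_1,v_2] − [v_0,v_2] + [v_0,v_1],
  ∂[v_0,v_2,v_3] = [v_2,v_3] − [v_0,v_3] + [v_0,v_2].
The 6×4 boundary matrix has rank 3 and Smith normal form diag(1,1,1).

From H_k ≅ ker(∂_k) / im(∂_{k+1}) we obtain:

  H_0: rank C_0 − rank ∂_1 = 4 − 3 = 1, and the invariant factors of ∂_1 are all 1, so H_0 = Z.
  H_1: rank ker ∂_1 − rank ∂_2 = (6 − 3) − 3 = 0, and the invariant factors of ∂_2 are all 1, so H_1 = 0.
  H_2: rank ker ∂_2 − rank ∂_3 = (4 − 3) − 0 = 1, and there is no ∂_3, so H_2 = Z.

As a check, the Euler characteristic is 4 − 6 + 4 = 2, which agrees with 1 − 0 + 1 = 2.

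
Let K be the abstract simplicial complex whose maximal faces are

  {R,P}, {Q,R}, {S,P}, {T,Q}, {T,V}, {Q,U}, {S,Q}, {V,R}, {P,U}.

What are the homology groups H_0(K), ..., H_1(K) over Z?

H_0 ≅ Z,  H_1 ≅ Z^3.

Take the total order P < Q < R < S < T < U < V on the vertex set. Then K (dimension 1) consists of the simplices:

  0-simplices (7): P, Q, R, S, T, U, V
  1-simplices (9): PR, PS, PU, QR, QS, QT, QU, RV, TV

Hence C_0 ≅ Z^7, C_1 ≅ Z^9.

The boundary map ∂_1: C_1 → C_0 maps an edge to its endpoints' difference, ∂[p,q] = q − p.
As a 7×9 matrix over Z this has rank 6, with invariant factors (1,1,1,1,1,1).

From H_k ≅ ker(∂_k) / im(∂_{k+1}) we obtain:

  H_0: rank C_0 − rank ∂_1 = 7 − 6 = 1, and the invariant factors of ∂_1 are all 1, so H_0 = Z.
  H_1: rank ker ∂_1 − rank ∂_2 = (9 − 6) − 0 = 3, and there is no ∂_2, so H_1 = Z^3.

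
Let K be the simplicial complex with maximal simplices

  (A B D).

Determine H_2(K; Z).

We work with the vertex ordering A < B < D. The simplices of K, each written with vertices in increasing order, are:

  0-simplices (3): A, B, D
  1-simplices (3): AB, AD, BD
  2-simplices (1): ABD

so the chain groups are C_0 ≅ Z^3, C_1 ≅ Z^3, C_2 ≅ Z^1.

Boundary ∂_1: C_1 → C_0 sends each edge [p,q] (with p < q) to q − p. For instance
  ∂AB = B − A.
The 3×3 boundary matrix has rank 2 and Smith normal form diag(1,1).

Boundary ∂_2: C_2 → C_1 sends each 2-simplex [p,q,r] to [q,r] − [p,r] + [p,q]. For instance
  ∂ABD = BD − AD + AB.
The 3×1 boundary matrix has rank 1 and Smith normal form diag(1).

From H_k ≅ ker(∂_k) / im(∂_{k+1}) we obtain:

  H_2: rank ker ∂_2 − rank ∂_3 = (1 − 1) − 0 = 0, and there is no ∂_3, so H_2 = 0.

H_2 ≅ 0.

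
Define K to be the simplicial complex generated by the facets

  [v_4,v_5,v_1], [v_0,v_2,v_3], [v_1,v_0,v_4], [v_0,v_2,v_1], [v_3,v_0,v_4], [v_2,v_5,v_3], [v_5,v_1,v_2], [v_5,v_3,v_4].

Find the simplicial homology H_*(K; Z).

H_0 = Z,  H_1 = 0,  H_2 = Z.

Take the total order v_0 < v_1 < v_2 < v_3 < v_4 < v_5 on the vertex set. Then K (dimension 2) consists of the simplices:

  0-simplices (6): [v_0], [v_1], [v_2], [v_3], [v_4], [v_5]
  1-simplices (12): [v_0,v_1], [v_0,v_2], [v_0,v_3], [v_0,v_4], [v_1,v_2], [v_1,v_4], [v_1,v_5], [v_2,v_3], [v_2,v_5], [v_3,v_4], [v_3,v_5], [v_4,v_5]
  2-simplices (8): [v_0,v_1,v_2], [v_0,v_1,v_4], [v_0,v_2,v_3], [v_0,v_3,v_4], [v_1,v_2,v_5], [v_1,v_4,v_5], [v_2,v_3,v_5], [v_3,v_4,v_5]

Hence C_0 ≅ Z^6, C_1 ≅ Z^12, C_2 ≅ Z^8.

The boundary map ∂_1: C_1 → C_0 is given by ∂[p,q] = [q] − [p]. For instance
  ∂[v_0,v_3] = [v_3] − [v_0].
The 6×12 boundary matrix has rank 5 and Smith normal form diag(1,1,1,1,1).

The boundary map ∂_2: C_2 → C_1 acts by ∂[p,q,r] = [q,r] − [p,r] + [p,q]. For instance
  ∂[v_3,v_4,v_5] = [v_4,v_5] − [v_3,v_5] + [v_3,v_4],
  ∂[v_1,v_2,v_5] = [v_2,v_5] − [v_1,v_5] + [v_1,v_2].
The resulting 12×8 matrix has rank 7, and its Smith normal form has invariant factors (1,1,1,1,1,1,1).

Reading off H_k = ker ∂_k / im ∂_{k+1}:

  H_0: rank C_0 − rank ∂_1 = 6 − 5 = 1, and the invariant factors of ∂_1 are all 1, so H_0 ≅ Z.
  H_1: rank ker ∂_1 − rank ∂_2 = (12 − 5) − 7 = 0, and the invariant factors of ∂_2 are all 1, so H_1 ≅ 0.
  H_2: rank ker ∂_2 − rank ∂_3 = (8 − 7) − 0 = 1, and there is no ∂_3, so H_2 ≅ Z.

As a check, the Euler characteristic is 6 − 12 + 8 = 2, which agrees with 1 − 0 + 1 = 2.
(K is a triangulation of the 2-sphere S^2.)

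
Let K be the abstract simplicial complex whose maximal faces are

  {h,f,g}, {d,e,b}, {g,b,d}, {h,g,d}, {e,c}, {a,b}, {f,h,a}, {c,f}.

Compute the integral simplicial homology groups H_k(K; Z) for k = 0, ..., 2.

H_0 = Z,  H_1 = Z^2,  H_2 = 0.

We work with the vertex ordering a < b < c < d < e < f < g < h. The simplices of K, each written with vertices in increasing order, are:

  0-simplices (8): a, b, c, d, e, f, g, h
  1-simplices (14): ab, af, ah, bd, be, bg, ce, cf, de, dg, dh, fg, fh, gh
  2-simplices (5): afh, bde, bdg, dgh, fgh

so the chain groups are C_0 ≅ Z^8, C_1 ≅ Z^14, C_2 ≅ Z^5.

The boundary map ∂_1: C_1 → C_0 sends each edge [p,q] (with p < q) to q − p.
As a 8×14 matrix over Z this has rank 7, with invariant factors (1,1,1,1,1,1,1).

The boundary map ∂_2: C_2 → C_1 maps a triangle to the signed sum of its edges. For instance
  ∂afh = fh − ah + af,
  ∂bde = de − be + bd.
As a 14×5 matrix over Z this has rank 5, with invariant factors (1,1,1,1,1).

Now H_k = ker ∂_k / im ∂_{k+1}, so:

  H_0: rank C_0 − rank ∂_1 = 8 − 7 = 1, and the invariant factors of ∂_1 are all 1, so H_0 = Z.
  H_1: rank ker ∂_1 − rank ∂_2 = (14 − 7) − 5 = 2, and the invariant factors of ∂_2 are all 1, so H_1 = Z^2.
  H_2: rank ker ∂_2 − rank ∂_3 = (5 − 5) − 0 = 0, and there is no ∂_3, so H_2 = 0.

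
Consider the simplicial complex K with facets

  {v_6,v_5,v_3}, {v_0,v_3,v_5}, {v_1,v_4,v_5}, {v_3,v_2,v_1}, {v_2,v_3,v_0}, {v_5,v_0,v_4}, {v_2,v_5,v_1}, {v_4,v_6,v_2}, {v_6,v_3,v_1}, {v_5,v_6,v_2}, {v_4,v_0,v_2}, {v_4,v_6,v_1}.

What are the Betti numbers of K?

b_0 = 1, b_1 = 0, b_2 = 0.

Fix the vertex order v_0 < v_1 < v_2 < v_3 < v_4 < v_5 < v_6 and write every simplex with vertices in increasing order. Then dim K = 2 and the simplices of K are:

  0-simplices (7): [v_0], [v_1], [v_2], [v_3], [v_4], [v_5], [v_6]
  1-simplices (18): (18 of them)
  2-simplices (12): (12 of them)

so the chain groups are C_0 ≅ Z^7, C_1 ≅ Z^18, C_2 ≅ Z^12.

Boundary ∂_1: C_1 → C_0 sends each edge [p,q] (with p < q) to q − p.
As a 7×18 matrix over Z this has rank 6, with invariant factors (1,1,1,1,1,1).

The boundary map ∂_2: C_2 → C_1 acts by ∂[p,q,r] = [q,r] − [p,r] + [p,q]. For instance
  ∂[v_0,v_2,v_3] = [v_2,v_3] − [v_0,v_3] + [v_0,v_2],
  ∂[v_1,v_4,v_6] = [v_4,v_6] − [v_1,v_6] + [v_1,v_4].
This gives a 18×12 integer matrix of rank 12; reducing to Smith normal form yields diagonal entries (1,1,1,1,1,1,1,1,1,1,1,2).

Reading off H_k = ker ∂_k / im ∂_{k+1}:

  H_0: rank C_0 − rank ∂_1 = 7 − 6 = 1, and the invariant factors of ∂_1 are all 1, so H_0 ≅ Z.
  H_1: rank ker ∂_1 − rank ∂_2 = (18 − 6) − 12 = 0, and ∂_2 has invariant factor 2 > 1, so H_1 ≅ Z/2.
  H_2: rank ker ∂_2 − rank ∂_3 = (12 − 12) − 0 = 0, and there is no ∂_3, so H_2 ≅ 0.

Hence the Betti numbers are b_0 = 1, b_1 = 0, b_2 = 0.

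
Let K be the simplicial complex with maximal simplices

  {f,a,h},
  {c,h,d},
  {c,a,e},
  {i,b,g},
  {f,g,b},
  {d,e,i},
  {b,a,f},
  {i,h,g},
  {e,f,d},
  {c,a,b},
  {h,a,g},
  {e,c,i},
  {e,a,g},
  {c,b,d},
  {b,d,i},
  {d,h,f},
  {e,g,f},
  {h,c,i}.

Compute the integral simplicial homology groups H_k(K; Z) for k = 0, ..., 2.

H_0 = Z,  H_1 = Z ⊕ Z/2Z,  H_2 = 0.

We work with the vertex ordering a < b < c < d < e < f < g < h < i. The simplices of K, each written with vertices in increasing order, are:

  0-simplices (9): a, b, c, d, e, f, g, h, i
  1-simplices (27): ab, ac, ae, af, ag, ah, bc, bd, bf, bg, bi, cd, ce, ch, ci, de, df, dh, di, ef, eg, ei, fg, fh, gh, gi, hi
  2-simplices (18): abc, abf, ace, aeg, afh, agh, bcd, bdi, bfg, bgi, cdh, cei, chi, def, dei, dfh, efg, ghi

giving chain groups C_0 ≅ Z^9, C_1 ≅ Z^27, C_2 ≅ Z^18.

∂_1: C_1 → C_0 is given by ∂[p,q] = [q] − [p]. For instance
  ∂ce = e − c.
As a 9×27 matrix over Z this has rank 8, with invariant factors (1,1,1,1,1,1,1,1).

The boundary map ∂_2: C_2 → C_1 sends each 2-simplex [p,q,r] to [q,r] − [p,r] + [p,q]. For instance
  ∂efg = fg − eg + ef,
  ∂ace = ce − ae + ac.
The 27×18 boundary matrix has rank 18 and Smith normal form diag(1,1,1,1,1,1,1,1,1,1,1,1,1,1,1,1,1,2).

Reading off H_k = ker ∂_k / im ∂_{k+1}:

  H_0: rank C_0 − rank ∂_1 = 9 − 8 = 1, and the invariant factors of ∂_1 are all 1, so H_0 = Z.
  H_1: rank ker ∂_1 − rank ∂_2 = (27 − 8) − 18 = 1, and ∂_2 has invariant factor 2 > 1, so H_1 = Z ⊕ Z/2Z.
  H_2: rank ker ∂_2 − rank ∂_3 = (18 − 18) − 0 = 0, and there is no ∂_3, so H_2 = 0.

(K is a triangulation of the Klein bottle.)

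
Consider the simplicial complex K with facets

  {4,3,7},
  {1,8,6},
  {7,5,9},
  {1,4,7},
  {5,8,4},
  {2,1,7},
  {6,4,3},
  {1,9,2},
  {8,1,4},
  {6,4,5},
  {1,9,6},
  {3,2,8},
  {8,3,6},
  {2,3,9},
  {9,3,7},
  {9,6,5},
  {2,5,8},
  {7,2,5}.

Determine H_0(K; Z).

Order the vertices as 1 < 2 < 3 < 4 < 5 < 6 < 7 < 8 < 9. Listing each simplex with vertices in this order, K has dimension 2 with simplices:

  0-simplices (9): [1], [2], [3], [4], [5], [6], [7], [8], [9]
  1-simplices (27): (27 of them)
  2-simplices (18): [1,2,7], [1,2,9], [1,4,7], [1,4,8], [1,6,8], [1,6,9], [2,3,8], [2,3,9], [2,5,7], [2,5,8], [3,4,6], [3,4,7], [3,6,8], [3,7,9], [4,5,6], [4,5,8], [5,6,9], [5,7,9]

giving chain groups C_0 ≅ Z^9, C_1 ≅ Z^27, C_2 ≅ Z^18.

Boundary ∂_1: C_1 → C_0 is given by ∂[p,q] = [q] − [p]. For instance
  ∂[5,9] = [9] − [5].
The resulting 9×27 matrix has rank 8, and its Smith normal form has invariant factors (1,1,1,1,1,1,1,1).

The boundary map ∂_2: C_2 → C_1 maps a triangle to the signed sum of its edges. For instance
  ∂[2,3,9] = [3,9] − [2,9] + [2,3],
  ∂[4,5,8] = [5,8] − [4,8] + [4,5].
The 27×18 boundary matrix has rank 18 and Smith normal form diag(1,1,1,1,1,1,1,1,1,1,1,1,1,1,1,1,1,2).

From H_k ≅ ker(∂_k) / im(∂_{k+1}) we obtain:

  H_0: rank C_0 − rank ∂_1 = 9 − 8 = 1, and the invariant factors of ∂_1 are all 1, so H_0 ≅ Z.

H_0 = Z.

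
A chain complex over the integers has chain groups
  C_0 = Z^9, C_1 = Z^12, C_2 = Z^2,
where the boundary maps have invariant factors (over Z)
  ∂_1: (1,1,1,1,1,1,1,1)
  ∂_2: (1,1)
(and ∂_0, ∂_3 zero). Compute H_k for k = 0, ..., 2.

H_0 ≅ Z,  H_1 ≅ Z^2,  H_2 = 0.

H_0: b_0 = 9 − 0 − 8 = 1; torsion from ∂_1 factors > 1: none. So H_0 ≅ Z.
H_1: b_1 = 12 − 8 − 2 = 2; torsion from ∂_2 factors > 1: none. So H_1 ≅ Z^2.
H_2: b_2 = 2 − 2 − 0 = 0; torsion from ∂_3 factors > 1: none. So H_2 ≅ 0.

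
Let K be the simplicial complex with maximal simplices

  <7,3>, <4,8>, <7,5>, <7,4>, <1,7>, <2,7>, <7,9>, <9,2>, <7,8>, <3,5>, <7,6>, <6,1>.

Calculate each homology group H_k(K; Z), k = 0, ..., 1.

H_0 = Z,  H_1 = Z^4.

K has 9 vertices, 12 edges.
rank ∂_0 = 0, rank ∂_1 = 8 ⇒ b_0 = 9 − 0 − 8 = 1; all invariant factors of ∂_1 are 1 so no torsion. So H_0 ≅ Z.
rank ∂_1 = 8, rank ∂_2 = 0 ⇒ b_1 = 12 − 8 − 0 = 4. So H_1 ≅ Z^4.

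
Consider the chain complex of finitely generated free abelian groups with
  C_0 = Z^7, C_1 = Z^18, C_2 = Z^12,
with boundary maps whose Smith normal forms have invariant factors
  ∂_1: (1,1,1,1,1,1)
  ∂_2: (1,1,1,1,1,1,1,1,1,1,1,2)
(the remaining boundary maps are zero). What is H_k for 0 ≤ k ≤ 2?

H_0: b_0 = 7 − 0 − 6 = 1; torsion from ∂_1 factors > 1: none. So H_0 = Z.
H_1: b_1 = 18 − 6 − 12 = 0; torsion from ∂_2 factors > 1: [2]. So H_1 = Z/2Z.
H_2: b_2 = 12 − 12 − 0 = 0; torsion from ∂_3 factors > 1: none. So H_2 = 0.

H_0 = Z,  H_1 = Z/2Z,  H_2 = 0.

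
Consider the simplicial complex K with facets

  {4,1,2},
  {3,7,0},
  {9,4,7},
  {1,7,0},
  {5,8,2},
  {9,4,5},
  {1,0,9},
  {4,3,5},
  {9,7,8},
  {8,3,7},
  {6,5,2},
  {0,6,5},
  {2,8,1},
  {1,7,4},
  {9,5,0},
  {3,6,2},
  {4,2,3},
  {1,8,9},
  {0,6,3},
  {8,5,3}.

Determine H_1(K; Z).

H_1 = Z ⊕ Z/2Z.

Order the vertices as 0 < 1 < 2 < 3 < 4 < 5 < 6 < 7 < 8 < 9. Listing each simplex with vertices in this order, K has dimension 2 with simplices:

  0-simplices (10): [0], [1], [2], [3], [4], [5], [6], [7], [8], [9]
  1-simplices (30): (30 of them)
  2-simplices (20): (20 of them)

giving chain groups C_0 ≅ Z^10, C_1 ≅ Z^30, C_2 ≅ Z^20.

Boundary ∂_1: C_1 → C_0 maps an edge to its endpoints' difference, ∂[p,q] = q − p.
The resulting 10×30 matrix has rank 9, and its Smith normal form has invariant factors (1,1,1,1,1,1,1,1,1).

Boundary ∂_2: C_2 → C_1 sends each 2-simplex [p,q,r] to [q,r] − [p,r] + [p,q]. For instance
  ∂[1,2,8] = [2,8] − [1,8] + [1,2],
  ∂[0,3,7] = [3,7] − [0,7] + [0,3].
As a 30×20 matrix over Z this has rank 20, with invariant factors (1,1,1,1,1,1,1,1,1,1,1,1,1,1,1,1,1,1,1,2).

Now H_k = ker ∂_k / im ∂_{k+1}, so:

  H_1: rank ker ∂_1 − rank ∂_2 = (30 − 9) − 20 = 1, and ∂_2 has invariant factor 2 > 1, so H_1 ≅ Z ⊕ Z/2Z.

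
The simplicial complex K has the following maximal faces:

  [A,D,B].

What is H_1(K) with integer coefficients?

We work with the vertex ordering A < B < D. The simplices of K, each written with vertices in increasing order, are:

  0-simplices (3): A, B, D
  1-simplices (3): AB, AD, BD
  2-simplices (1): ABD

giving chain groups C_0 ≅ Z^3, C_1 ≅ Z^3, C_2 ≅ Z^1.

The boundary map ∂_1: C_1 → C_0 sends each edge [p,q] (with p < q) to q − p.
The resulting 3×3 matrix has rank 2, and its Smith normal form has invariant factors (1,1).

Boundary ∂_2: C_2 → C_1 sends each 2-simplex [p,q,r] to [q,r] − [p,r] + [p,q]. For instance
  ∂ABD = BD − AD + AB.
This gives a 3×1 integer matrix of rank 1; reducing to Smith normal form yields diagonal entries (1).

From H_k ≅ ker(∂_k) / im(∂_{k+1}) we obtain:

  H_1: rank ker ∂_1 − rank ∂_2 = (3 − 2) − 1 = 0, and the invariant factors of ∂_2 are all 1, so H_1 = 0.

(K is a triangulation of the 2-simplex.)

H_1 = 0.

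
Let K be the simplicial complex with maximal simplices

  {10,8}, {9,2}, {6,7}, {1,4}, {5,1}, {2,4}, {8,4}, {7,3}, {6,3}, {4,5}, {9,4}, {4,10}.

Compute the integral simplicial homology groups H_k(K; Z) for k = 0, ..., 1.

H_0 ≅ Z^2,  H_1 ≅ Z^4.

We work with the vertex ordering 1 < 2 < 3 < 4 < 5 < 6 < 7 < 8 < 9 < 10. The simplices of K, each written with vertices in increasing order, are:

  0-simplices (10): [1], [2], [3], [4], [5], [6], [7], [8], [9], [10]
  1-simplices (12): [1,4], [1,5], [2,4], [2,9], [3,6], [3,7], [4,5], [4,8], [4,9], [4,10], [6,7], [8,10]

Hence C_0 ≅ Z^10, C_1 ≅ Z^12.

The boundary map ∂_1: C_1 → C_0 is given by ∂[p,q] = [q] − [p].
This gives a 10×12 integer matrix of rank 8; reducing to Smith normal form yields diagonal entries (1,1,1,1,1,1,1,1).

Reading off H_k = ker ∂_k / im ∂_{k+1}:

  H_0: rank C_0 − rank ∂_1 = 10 − 8 = 2, and the invariant factors of ∂_1 are all 1, so H_0 ≅ Z^2.
  H_1: rank ker ∂_1 − rank ∂_2 = (12 − 8) − 0 = 4, and there is no ∂_2, so H_1 ≅ Z^4.

As a check, the Euler characteristic is 10 − 12 = -2, which agrees with 2 − 4 = -2.
(K is a triangulation of the disjoint union of a wedge of 3 circles and the circle S^1.)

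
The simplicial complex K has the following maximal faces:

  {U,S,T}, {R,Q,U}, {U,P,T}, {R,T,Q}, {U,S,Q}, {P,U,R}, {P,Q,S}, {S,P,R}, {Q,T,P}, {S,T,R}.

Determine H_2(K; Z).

H_2 = 0.

We work with the vertex ordering P < Q < R < S < T < U. The simplices of K, each written with vertices in increasing order, are:

  0-simplices (6): P, Q, R, S, T, U
  1-simplices (15): PQ, PR, PS, PT, PU, QR, QS, QT, QU, RS, RT, RU, ST, SU, TU
  2-simplices (10): PQS, PQT, PRS, PRU, PTU, QRT, QRU, QSU, RST, STU

Hence C_0 ≅ Z^6, C_1 ≅ Z^15, C_2 ≅ Z^10.

∂_1: C_1 → C_0 sends each edge [p,q] (with p < q) to q − p. For instance
  ∂QU = U − Q.
The resulting 6×15 matrix has rank 5, and its Smith normal form has invariant factors (1,1,1,1,1).

∂_2: C_2 → C_1 sends each 2-simplex [p,q,r] to [q,r] − [p,r] + [p,q]. For instance
  ∂RST = ST − RT + RS,
  ∂QSU = SU − QU + QS.
As a 15×10 matrix over Z this has rank 10, with invariant factors (1,1,1,1,1,1,1,1,1,2).

Reading off H_k = ker ∂_k / im ∂_{k+1}:

  H_2: rank ker ∂_2 − rank ∂_3 = (10 − 10) − 0 = 0, and there is no ∂_3, so H_2 ≅ 0.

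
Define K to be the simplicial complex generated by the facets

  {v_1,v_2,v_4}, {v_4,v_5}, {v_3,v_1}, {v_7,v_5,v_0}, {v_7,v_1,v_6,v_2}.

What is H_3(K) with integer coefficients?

Take the total order v_0 < v_1 < v_2 < v_3 < v_4 < v_5 < v_6 < v_7 on the vertex set. Then K (dimension 3) consists of the simplices:

  0-simplices (8): [v_0], [v_1], [v_2], [v_3], [v_4], [v_5], [v_6], [v_7]
  1-simplices (13): [v_0,v_5], [v_0,v_7], [v_1,v_2], [v_1,v_3], [v_1,v_4], [v_1,v_6], [v_1,v_7], [v_2,v_4], [v_2,v_6], [v_2,v_7], [v_4,v_5], [v_5,v_7], [v_6,v_7]
  2-simplices (6): [v_0,v_5,v_7], [v_1,v_2,v_4], [v_1,v_2,v_6], [v_1,v_2,v_7], [v_1,v_6,v_7], [v_2,v_6,v_7]
  3-simplices (1): [v_1,v_2,v_6,v_7]

Hence C_0 ≅ Z^8, C_1 ≅ Z^13, C_2 ≅ Z^6, C_3 ≅ Z^1.

The boundary map ∂_1: C_1 → C_0 sends each edge [p,q] (with p < q) to q − p. For instance
  ∂[v_2,v_6] = [v_6] − [v_2].
This gives a 8×13 integer matrix of rank 7; reducing to Smith normal form yields diagonal entries (1,1,1,1,1,1,1).

The boundary map ∂_2: C_2 → C_1 sends each 2-simplex [p,q,r] to [q,r] − [p,r] + [p,q]. For instance
  ∂[v_1,v_2,v_4] = [v_2,v_4] − [v_1,v_4] + [v_1,v_2],
  ∂[v_0,v_5,v_7] = [v_5,v_7] − [v_0,v_7] + [v_0,v_5].
The resulting 13×6 matrix has rank 5, and its Smith normal form has invariant factors (1,1,1,1,1).

∂_3: C_3 → C_2 sends each 3-simplex σ to the alternating sum Σ_i (−1)^i (σ with its i-th vertex removed). For instance
  ∂[v_1,v_2,v_6,v_7] = [v_2,v_6,v_7] − [v_1,v_6,v_7] + [v_1,v_2,v_7] − [v_1,v_2,v_6].
The 6×1 boundary matrix has rank 1 and Smith normal form diag(1).

Now H_k = ker ∂_k / im ∂_{k+1}, so:

  H_3: rank ker ∂_3 − rank ∂_4 = (1 − 1) − 0 = 0, and there is no ∂_4, so H_3 = 0.

H_3 = 0.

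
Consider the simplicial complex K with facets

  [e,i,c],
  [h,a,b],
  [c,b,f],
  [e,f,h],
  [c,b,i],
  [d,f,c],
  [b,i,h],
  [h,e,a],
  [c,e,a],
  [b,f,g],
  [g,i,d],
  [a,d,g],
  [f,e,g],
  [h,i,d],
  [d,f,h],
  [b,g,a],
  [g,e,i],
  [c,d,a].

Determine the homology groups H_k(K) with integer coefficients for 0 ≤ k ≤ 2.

H_0 ≅ Z,  H_1 ≅ Z^2,  H_2 ≅ Z.

Order the vertices as a < b < c < d < e < f < g < h < i. Listing each simplex with vertices in this order, K has dimension 2 with simplices:

  0-simplices (9): a, b, c, d, e, f, g, h, i
  1-simplices (27): ab, ac, ad, ae, ag, ah, bc, bf, bg, bh, bi, cd, ce, cf, ci, df, dg, dh, di, ef, eg, eh, ei, fg, fh, gi, hi
  2-simplices (18): abg, abh, acd, ace, adg, aeh, bcf, bci, bfg, bhi, cdf, cei, dfh, dgi, dhi, efg, efh, egi

so the chain groups are C_0 ≅ Z^9, C_1 ≅ Z^27, C_2 ≅ Z^18.

The boundary map ∂_1: C_1 → C_0 sends each edge [p,q] (with p < q) to q − p. For instance
  ∂df = f − d.
The 9×27 boundary matrix has rank 8 and Smith normal form diag(1,1,1,1,1,1,1,1).

The boundary map ∂_2: C_2 → C_1 acts by ∂[p,q,r] = [q,r] − [p,r] + [p,q]. For instance
  ∂adg = dg − ag + ad,
  ∂ace = ce − ae + ac.
As a 27×18 matrix over Z this has rank 17, with invariant factors (1,1,1,1,1,1,1,1,1,1,1,1,1,1,1,1,1).

From H_k ≅ ker(∂_k) / im(∂_{k+1}) we obtain:

  H_0: rank C_0 − rank ∂_1 = 9 − 8 = 1, and the invariant factors of ∂_1 are all 1, so H_0 ≅ Z.
  H_1: rank ker ∂_1 − rank ∂_2 = (27 − 8) − 17 = 2, and the invariant factors of ∂_2 are all 1, so H_1 ≅ Z^2.
  H_2: rank ker ∂_2 − rank ∂_3 = (18 − 17) − 0 = 1, and there is no ∂_3, so H_2 ≅ Z.

As a check, the Euler characteristic is 9 − 27 + 18 = 0, which agrees with 1 − 2 + 1 = 0.
(K is a triangulation of the torus T^2.)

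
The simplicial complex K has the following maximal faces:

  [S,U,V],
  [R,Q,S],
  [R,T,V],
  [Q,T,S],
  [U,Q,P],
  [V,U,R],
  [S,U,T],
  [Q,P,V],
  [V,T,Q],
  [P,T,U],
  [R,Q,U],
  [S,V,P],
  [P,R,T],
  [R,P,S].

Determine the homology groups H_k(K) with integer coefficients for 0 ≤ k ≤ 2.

H_0 ≅ Z,  H_1 ≅ Z^2,  H_2 ≅ Z.

Order the vertices as P < Q < R < S < T < U < V. Listing each simplex with vertices in this order, K has dimension 2 with simplices:

  0-simplices (7): P, Q, R, S, T, U, V
  1-simplices (21): PQ, PR, PS, PT, PU, PV, QR, QS, QT, QU, QV, RS, RT, RU, RV, ST, SU, SV, TU, TV, UV
  2-simplices (14): PQU, PQV, PRS, PRT, PSV, PTU, QRS, QRU, QST, QTV, RTV, RUV, STU, SUV

giving chain groups C_0 ≅ Z^7, C_1 ≅ Z^21, C_2 ≅ Z^14.

Boundary ∂_1: C_1 → C_0 sends each edge [p,q] (with p < q) to q − p. For instance
  ∂PQ = Q − P.
This gives a 7×21 integer matrix of rank 6; reducing to Smith normal form yields diagonal entries (1,1,1,1,1,1).

Boundary ∂_2: C_2 → C_1 acts by ∂[p,q,r] = [q,r] − [p,r] + [p,q]. For instance
  ∂STU = TU − SU + ST,
  ∂PSV = SV − PV + PS.
This gives a 21×14 integer matrix of rank 13; reducing to Smith normal form yields diagonal entries (1,1,1,1,1,1,1,1,1,1,1,1,1).

Computing H_k = (kernel of ∂_k) / (image of ∂_{k+1}):

  H_0: rank C_0 − rank ∂_1 = 7 − 6 = 1, and the invariant factors of ∂_1 are all 1, so H_0 = Z.
  H_1: rank ker ∂_1 − rank ∂_2 = (21 − 6) − 13 = 2, and the invariant factors of ∂_2 are all 1, so H_1 = Z^2.
  H_2: rank ker ∂_2 − rank ∂_3 = (14 − 13) − 0 = 1, and there is no ∂_3, so H_2 = Z.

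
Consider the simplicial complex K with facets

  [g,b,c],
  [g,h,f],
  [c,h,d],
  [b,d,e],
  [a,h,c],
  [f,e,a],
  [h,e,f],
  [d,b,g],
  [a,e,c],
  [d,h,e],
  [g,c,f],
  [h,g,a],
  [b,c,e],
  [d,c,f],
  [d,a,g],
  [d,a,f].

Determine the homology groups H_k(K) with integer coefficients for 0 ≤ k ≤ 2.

Take the total order a < b < c < d < e < f < g < h on the vertex set. Then K (dimension 2) consists of the simplices:

  0-simplices (8): a, b, c, d, e, f, g, h
  1-simplices (24): ac, ad, ae, af, ag, ah, bc, bd, be, bg, cd, ce, cf, cg, ch, de, df, dg, dh, ef, eh, fg, fh, gh
  2-simplices (16): ace, ach, adf, adg, aef, agh, bce, bcg, bde, bdg, cdf, cdh, cfg, deh, efh, fgh

Hence C_0 ≅ Z^8, C_1 ≅ Z^24, C_2 ≅ Z^16.

The boundary map ∂_1: C_1 → C_0 sends each edge [p,q] (with p < q) to q − p. For instance
  ∂dg = g − d.
As a 8×24 matrix over Z this has rank 7, with invariant factors (1,1,1,1,1,1,1).

The boundary map ∂_2: C_2 → C_1 maps a triangle to the signed sum of its edges. For instance
  ∂aef = ef − af + ae,
  ∂cdf = df − cf + cd.
As a 24×16 matrix over Z this has rank 15, with invariant factors (1,1,1,1,1,1,1,1,1,1,1,1,1,1,1).

Now H_k = ker ∂_k / im ∂_{k+1}, so:

  H_0: rank C_0 − rank ∂_1 = 8 − 7 = 1, and the invariant factors of ∂_1 are all 1, so H_0 ≅ Z.
  H_1: rank ker ∂_1 − rank ∂_2 = (24 − 7) − 15 = 2, and the invariant factors of ∂_2 are all 1, so H_1 ≅ Z^2.
  H_2: rank ker ∂_2 − rank ∂_3 = (16 − 15) − 0 = 1, and there is no ∂_3, so H_2 ≅ Z.

As a check, the Euler characteristic is 8 − 24 + 16 = 0, which agrees with 1 − 2 + 1 = 0.
(K is a triangulation of the torus T^2.)

H_0 = Z,  H_1 = Z^2,  H_2 = Z.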